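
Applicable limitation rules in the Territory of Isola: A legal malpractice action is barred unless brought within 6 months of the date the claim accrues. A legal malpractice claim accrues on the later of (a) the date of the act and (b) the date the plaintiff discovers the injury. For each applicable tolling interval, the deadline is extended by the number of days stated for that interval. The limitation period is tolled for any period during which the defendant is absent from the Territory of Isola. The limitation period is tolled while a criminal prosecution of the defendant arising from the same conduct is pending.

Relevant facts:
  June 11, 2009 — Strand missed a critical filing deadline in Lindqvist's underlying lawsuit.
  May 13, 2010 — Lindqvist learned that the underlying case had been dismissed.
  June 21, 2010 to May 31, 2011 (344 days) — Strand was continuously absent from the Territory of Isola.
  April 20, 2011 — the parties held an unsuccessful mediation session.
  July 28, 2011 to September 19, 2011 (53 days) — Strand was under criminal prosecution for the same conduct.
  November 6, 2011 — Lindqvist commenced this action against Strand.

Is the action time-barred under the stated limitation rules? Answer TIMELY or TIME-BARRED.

Taking the later of the act (June 11, 2009) and discovery (May 13, 2010), the claim accrued on May 13, 2010.
The untolled deadline — 6 months after May 13, 2010 — is November 13, 2010.
The period was tolled for 344 days by the defendant's absence from the jurisdiction (June 21, 2010 to May 31, 2011), pushing the deadline to October 23, 2011.
The pending criminal prosecution from July 28, 2011 to September 19, 2011 tolled the period for 53 days, extending the deadline to December 15, 2011.
None of the other events listed affects the running of the period under the stated rules.
Lindqvist filed on November 6, 2011, before the December 15, 2011 deadline, so the action is timely.

TIMELY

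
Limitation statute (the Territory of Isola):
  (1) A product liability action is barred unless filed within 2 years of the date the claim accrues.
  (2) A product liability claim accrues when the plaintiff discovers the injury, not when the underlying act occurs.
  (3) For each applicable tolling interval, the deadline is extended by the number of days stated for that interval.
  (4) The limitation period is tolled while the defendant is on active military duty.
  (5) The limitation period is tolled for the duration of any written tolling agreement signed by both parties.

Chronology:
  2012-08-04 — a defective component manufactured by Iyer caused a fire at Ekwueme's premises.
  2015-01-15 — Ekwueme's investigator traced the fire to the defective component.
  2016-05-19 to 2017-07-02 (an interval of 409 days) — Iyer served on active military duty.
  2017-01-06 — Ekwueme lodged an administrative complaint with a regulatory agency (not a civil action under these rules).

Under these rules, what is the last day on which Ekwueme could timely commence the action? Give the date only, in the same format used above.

Accrual is tied to discovery, so the period began on 2015-01-15 rather than on 2012-08-04 when the act occurred.
Adding the 2 years base period to 2015-01-15 gives a deadline of 2017-01-15, before any tolling.
Because the defendant's active military service ran from 2016-05-19 to 2017-07-02, the deadline is extended by 409 days to 2018-02-28.
None of the other events listed affects the running of the period under the stated rules.

2018-02-28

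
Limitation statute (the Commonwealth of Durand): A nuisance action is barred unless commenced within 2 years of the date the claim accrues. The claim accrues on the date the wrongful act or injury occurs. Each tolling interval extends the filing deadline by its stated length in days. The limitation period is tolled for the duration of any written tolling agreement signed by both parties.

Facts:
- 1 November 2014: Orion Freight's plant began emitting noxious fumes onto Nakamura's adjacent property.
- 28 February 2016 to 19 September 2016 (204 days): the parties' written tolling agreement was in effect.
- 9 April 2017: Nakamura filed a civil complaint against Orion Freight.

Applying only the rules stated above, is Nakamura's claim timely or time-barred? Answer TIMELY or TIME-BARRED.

The limitation period began to run on 1 November 2014.
Adding the 2 years base period to 1 November 2014 gives a deadline of 1 November 2016, before any tolling.
The written tolling agreement from 28 February 2016 to 19 September 2016 tolled the period for 204 days, extending the deadline to 24 May 2017.
Filing on 9 April 2017 beat the 24 May 2017 deadline — the action is timely.

TIMELY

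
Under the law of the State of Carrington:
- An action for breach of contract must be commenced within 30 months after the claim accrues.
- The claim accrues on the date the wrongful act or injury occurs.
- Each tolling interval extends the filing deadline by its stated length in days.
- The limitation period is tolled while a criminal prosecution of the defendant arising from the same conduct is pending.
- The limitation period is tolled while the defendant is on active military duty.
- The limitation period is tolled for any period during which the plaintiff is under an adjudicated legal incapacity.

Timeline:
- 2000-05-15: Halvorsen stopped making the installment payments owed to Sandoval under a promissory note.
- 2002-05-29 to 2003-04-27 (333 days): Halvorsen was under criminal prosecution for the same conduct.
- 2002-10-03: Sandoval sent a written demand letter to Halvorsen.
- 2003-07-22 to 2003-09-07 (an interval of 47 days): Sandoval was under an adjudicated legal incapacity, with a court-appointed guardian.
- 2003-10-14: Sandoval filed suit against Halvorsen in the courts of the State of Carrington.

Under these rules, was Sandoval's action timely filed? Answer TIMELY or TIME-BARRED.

TIMELY

The claim accrued on 2000-05-15, when the wrongful act occurred.
Adding the 30 months base period to 2000-05-15 gives a deadline of 2002-11-15, before any tolling.
Because the pending criminal prosecution ran from 2002-05-29 to 2003-04-27, the deadline is extended by 333 days to 2003-10-14.
The plaintiff's legal incapacity from 2003-07-22 to 2003-09-07 tolled the period for 47 days, extending the deadline to 2003-11-30.
None of the other events listed affects the running of the period under the stated rules.
Filing on 2003-10-14 beat the 2003-11-30 deadline — the action is timely.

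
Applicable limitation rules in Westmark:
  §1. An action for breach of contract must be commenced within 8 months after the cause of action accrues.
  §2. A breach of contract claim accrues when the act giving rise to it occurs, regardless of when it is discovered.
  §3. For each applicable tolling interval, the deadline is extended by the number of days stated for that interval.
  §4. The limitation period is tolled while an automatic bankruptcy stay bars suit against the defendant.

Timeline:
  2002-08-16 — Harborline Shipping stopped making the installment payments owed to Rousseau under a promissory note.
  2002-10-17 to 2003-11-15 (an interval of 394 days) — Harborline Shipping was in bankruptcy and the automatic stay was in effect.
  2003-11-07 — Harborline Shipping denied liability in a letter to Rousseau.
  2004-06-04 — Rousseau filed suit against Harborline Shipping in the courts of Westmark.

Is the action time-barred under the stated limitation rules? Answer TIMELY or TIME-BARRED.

The limitation period began to run on 2002-08-16.
The untolled deadline — 8 months after 2002-08-16 — is 2003-04-16.
Because the automatic bankruptcy stay ran from 2002-10-17 to 2003-11-15, the deadline is extended by 394 days to 2004-05-14.
Nothing else in the chronology tolls or restarts the period.
Rousseau filed on 2004-06-04, after the 2004-05-14 deadline, so the action is time-barred.

TIME-BARRED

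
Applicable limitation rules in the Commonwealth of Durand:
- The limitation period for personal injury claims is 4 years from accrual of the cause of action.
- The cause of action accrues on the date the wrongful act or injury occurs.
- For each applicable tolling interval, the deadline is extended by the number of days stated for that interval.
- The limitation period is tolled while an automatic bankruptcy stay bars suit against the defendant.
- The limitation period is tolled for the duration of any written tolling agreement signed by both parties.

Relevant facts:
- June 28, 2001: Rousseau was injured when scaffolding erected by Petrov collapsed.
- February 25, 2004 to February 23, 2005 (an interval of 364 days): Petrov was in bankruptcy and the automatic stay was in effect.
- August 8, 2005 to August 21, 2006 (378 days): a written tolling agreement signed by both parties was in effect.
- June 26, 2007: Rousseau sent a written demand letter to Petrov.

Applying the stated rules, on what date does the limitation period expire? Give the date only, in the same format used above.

July 10, 2007

The cause of action accrued on June 28, 2001, the date of the act.
4 years from June 28, 2001 is June 28, 2005.
Because the automatic bankruptcy stay ran from February 25, 2004 to February 23, 2005, the deadline is extended by 364 days to June 27, 2006.
Because the written tolling agreement ran from August 8, 2005 to August 21, 2006, the deadline is extended by 378 days to July 10, 2007.
Nothing else in the chronology tolls or restarts the period.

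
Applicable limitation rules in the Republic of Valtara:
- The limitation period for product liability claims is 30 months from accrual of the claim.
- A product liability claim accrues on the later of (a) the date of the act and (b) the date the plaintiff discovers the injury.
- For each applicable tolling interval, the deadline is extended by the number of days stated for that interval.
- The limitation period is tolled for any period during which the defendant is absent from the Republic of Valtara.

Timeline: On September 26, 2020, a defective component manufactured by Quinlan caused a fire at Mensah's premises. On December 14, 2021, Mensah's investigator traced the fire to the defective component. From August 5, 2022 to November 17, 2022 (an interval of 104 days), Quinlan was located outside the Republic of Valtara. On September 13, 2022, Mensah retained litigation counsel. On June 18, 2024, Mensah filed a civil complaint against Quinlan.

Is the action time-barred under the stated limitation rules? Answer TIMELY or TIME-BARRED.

Taking the later of the act (September 26, 2020) and discovery (December 14, 2021), the claim accrued on December 14, 2021.
Adding the 30 months base period to December 14, 2021 gives a deadline of June 14, 2024, before any tolling.
The defendant's absence from the jurisdiction from August 5, 2022 to November 17, 2022 tolled the period for 104 days, extending the deadline to September 26, 2024.
The other events in the timeline have no effect on the limitation period under the stated rules.
The June 18, 2024 filing precedes the September 26, 2024 deadline; the claim is timely.

TIMELY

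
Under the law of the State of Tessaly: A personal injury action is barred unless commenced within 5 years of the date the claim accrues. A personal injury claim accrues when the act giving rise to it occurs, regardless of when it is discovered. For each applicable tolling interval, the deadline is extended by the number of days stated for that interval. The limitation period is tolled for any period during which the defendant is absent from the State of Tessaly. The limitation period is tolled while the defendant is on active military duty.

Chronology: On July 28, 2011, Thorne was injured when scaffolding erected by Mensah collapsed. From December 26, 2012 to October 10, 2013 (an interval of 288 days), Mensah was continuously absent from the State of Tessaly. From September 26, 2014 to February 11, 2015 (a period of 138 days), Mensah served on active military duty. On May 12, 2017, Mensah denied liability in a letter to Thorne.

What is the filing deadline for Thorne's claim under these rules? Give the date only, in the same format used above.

The claim accrued on July 28, 2011, when the wrongful act occurred.
Adding the 5 years base period to July 28, 2011 gives a deadline of July 28, 2016, before any tolling.
The defendant's absence from the jurisdiction from December 26, 2012 to October 10, 2013 tolled the period for 288 days, extending the deadline to May 12, 2017.
The defendant's active military service from September 26, 2014 to February 11, 2015 tolled the period for 138 days, extending the deadline to September 27, 2017.
The other events in the timeline have no effect on the limitation period under the stated rules.

September 27, 2017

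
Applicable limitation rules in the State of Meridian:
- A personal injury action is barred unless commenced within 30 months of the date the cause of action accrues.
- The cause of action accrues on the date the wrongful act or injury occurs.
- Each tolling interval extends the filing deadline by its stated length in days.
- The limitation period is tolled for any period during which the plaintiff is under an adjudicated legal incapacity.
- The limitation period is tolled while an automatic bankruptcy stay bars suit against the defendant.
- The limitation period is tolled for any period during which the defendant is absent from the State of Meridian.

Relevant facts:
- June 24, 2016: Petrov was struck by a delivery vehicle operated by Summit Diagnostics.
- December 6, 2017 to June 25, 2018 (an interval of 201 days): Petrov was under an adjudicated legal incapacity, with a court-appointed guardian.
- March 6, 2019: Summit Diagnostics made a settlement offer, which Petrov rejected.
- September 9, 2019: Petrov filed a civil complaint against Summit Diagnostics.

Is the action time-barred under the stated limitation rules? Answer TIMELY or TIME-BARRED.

TIME-BARRED

The claim accrued on June 24, 2016, when the wrongful act occurred.
Adding the 30 months base period to June 24, 2016 gives a deadline of December 24, 2018, before any tolling.
Because the plaintiff's legal incapacity ran from December 6, 2017 to June 25, 2018, the deadline is extended by 201 days to July 13, 2019.
None of the other events listed affects the running of the period under the stated rules.
The September 9, 2019 filing falls after the July 13, 2019 deadline; the claim is time-barred.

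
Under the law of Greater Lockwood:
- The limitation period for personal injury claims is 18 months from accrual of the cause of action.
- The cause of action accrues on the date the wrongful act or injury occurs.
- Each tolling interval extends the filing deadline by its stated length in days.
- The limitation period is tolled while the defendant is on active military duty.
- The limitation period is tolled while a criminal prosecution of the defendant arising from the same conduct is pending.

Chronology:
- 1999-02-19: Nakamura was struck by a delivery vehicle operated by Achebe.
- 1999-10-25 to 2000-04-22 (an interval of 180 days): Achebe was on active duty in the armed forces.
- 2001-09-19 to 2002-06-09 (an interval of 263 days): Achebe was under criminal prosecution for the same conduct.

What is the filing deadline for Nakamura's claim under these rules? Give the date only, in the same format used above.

2001-02-15

The limitation period began to run on 1999-02-19.
Adding the 18 months base period to 1999-02-19 gives a deadline of 2000-08-19, before any tolling.
The period was tolled for 180 days by the defendant's active military service (1999-10-25 to 2000-04-22), pushing the deadline to 2001-02-15.
The pending criminal prosecution starting 2001-09-19 came too late — the period had run on 2001-02-15 — and so does not extend the deadline.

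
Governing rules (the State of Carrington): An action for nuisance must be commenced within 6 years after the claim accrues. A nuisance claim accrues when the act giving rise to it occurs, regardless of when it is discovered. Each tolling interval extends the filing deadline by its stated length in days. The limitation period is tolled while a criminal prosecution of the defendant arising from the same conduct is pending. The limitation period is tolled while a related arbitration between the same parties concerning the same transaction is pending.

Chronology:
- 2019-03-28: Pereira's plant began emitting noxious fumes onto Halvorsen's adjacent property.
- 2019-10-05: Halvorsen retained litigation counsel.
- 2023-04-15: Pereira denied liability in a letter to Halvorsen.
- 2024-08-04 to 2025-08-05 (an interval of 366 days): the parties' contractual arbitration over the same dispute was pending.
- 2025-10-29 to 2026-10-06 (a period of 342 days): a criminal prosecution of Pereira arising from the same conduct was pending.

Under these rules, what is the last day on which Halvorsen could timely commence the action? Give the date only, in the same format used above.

The claim accrued on 2019-03-28, the date of the act.
6 years from 2019-03-28 is 2025-03-28.
Because the pending related arbitration ran from 2024-08-04 to 2025-08-05, the deadline is extended by 366 days to 2026-03-29.
Because the pending criminal prosecution ran from 2025-10-29 to 2026-10-06, the deadline is extended by 342 days to 2027-03-06.
None of the other events listed affects the running of the period under the stated rules.

2027-03-06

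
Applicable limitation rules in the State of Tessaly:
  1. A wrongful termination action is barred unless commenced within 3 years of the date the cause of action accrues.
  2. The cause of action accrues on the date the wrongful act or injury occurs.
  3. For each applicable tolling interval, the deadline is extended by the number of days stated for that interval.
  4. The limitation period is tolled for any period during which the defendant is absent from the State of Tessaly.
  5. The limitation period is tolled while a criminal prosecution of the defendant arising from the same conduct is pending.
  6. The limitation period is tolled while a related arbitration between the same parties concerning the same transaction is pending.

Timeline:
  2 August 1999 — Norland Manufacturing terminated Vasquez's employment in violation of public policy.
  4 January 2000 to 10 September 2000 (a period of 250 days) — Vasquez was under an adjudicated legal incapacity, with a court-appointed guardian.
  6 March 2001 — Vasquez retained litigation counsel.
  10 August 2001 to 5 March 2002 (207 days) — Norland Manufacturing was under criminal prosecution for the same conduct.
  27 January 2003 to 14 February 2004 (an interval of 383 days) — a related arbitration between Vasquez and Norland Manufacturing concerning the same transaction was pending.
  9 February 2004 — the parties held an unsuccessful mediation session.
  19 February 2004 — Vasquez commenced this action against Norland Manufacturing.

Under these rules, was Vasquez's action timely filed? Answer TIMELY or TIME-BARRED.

The limitation period began to run on 2 August 1999.
3 years from 2 August 1999 is 2 August 2002.
The period was tolled for 207 days by the pending criminal prosecution (10 August 2001 to 5 March 2002), pushing the deadline to 25 February 2003.
The pending related arbitration from 27 January 2003 to 14 February 2004 tolled the period for 383 days, extending the deadline to 14 March 2004.
Although the plaintiff's incapacity ran from 4 January 2000 to 10 September 2000, the stated rules do not make that a tolling event, so it is disregarded.
None of the other events listed affects the running of the period under the stated rules.
The 19 February 2004 filing precedes the 14 March 2004 deadline; the claim is timely.

TIMELY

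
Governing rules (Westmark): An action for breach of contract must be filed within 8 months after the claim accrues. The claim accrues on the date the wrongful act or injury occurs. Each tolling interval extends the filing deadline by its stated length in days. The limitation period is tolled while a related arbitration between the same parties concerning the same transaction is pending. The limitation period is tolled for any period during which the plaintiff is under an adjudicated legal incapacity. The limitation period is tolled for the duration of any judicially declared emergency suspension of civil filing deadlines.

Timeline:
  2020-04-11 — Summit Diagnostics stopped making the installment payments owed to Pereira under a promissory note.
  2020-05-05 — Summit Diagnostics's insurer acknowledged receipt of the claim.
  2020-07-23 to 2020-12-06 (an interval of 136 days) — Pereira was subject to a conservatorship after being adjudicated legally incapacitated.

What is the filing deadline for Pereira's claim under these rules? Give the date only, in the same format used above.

The claim accrued on 2020-04-11, when the wrongful act occurred.
The untolled deadline — 8 months after 2020-04-11 — is 2020-12-11.
Because the plaintiff's legal incapacity ran from 2020-07-23 to 2020-12-06, the deadline is extended by 136 days to 2021-04-26.
Nothing else in the chronology tolls or restarts the period.

2021-04-26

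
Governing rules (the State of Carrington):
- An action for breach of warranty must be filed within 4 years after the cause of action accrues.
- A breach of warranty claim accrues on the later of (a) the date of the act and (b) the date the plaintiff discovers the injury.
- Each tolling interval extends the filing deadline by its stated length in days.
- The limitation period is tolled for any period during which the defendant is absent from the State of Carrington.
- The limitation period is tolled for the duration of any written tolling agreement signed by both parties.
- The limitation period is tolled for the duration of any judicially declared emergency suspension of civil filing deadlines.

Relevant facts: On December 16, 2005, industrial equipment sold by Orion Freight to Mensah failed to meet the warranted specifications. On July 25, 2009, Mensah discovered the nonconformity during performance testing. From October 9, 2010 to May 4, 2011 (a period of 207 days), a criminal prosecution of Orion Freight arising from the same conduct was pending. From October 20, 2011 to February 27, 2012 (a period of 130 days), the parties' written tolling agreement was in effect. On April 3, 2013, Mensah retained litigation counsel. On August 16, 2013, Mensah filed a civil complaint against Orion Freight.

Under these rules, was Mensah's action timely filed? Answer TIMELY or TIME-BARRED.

TIMELY

The claim accrued on July 25, 2009 — the later of the December 16, 2005 act and the July 25, 2009 discovery.
Adding the 4 years base period to July 25, 2009 gives a deadline of July 25, 2013, before any tolling.
The written tolling agreement from October 20, 2011 to February 27, 2012 tolled the period for 130 days, extending the deadline to December 2, 2013.
Although a criminal prosecution ran from October 9, 2010 to May 4, 2011, the stated rules do not make that a tolling event, so it is disregarded.
The other events in the timeline have no effect on the limitation period under the stated rules.
Mensah filed on August 16, 2013, before the December 2, 2013 deadline, so the action is timely.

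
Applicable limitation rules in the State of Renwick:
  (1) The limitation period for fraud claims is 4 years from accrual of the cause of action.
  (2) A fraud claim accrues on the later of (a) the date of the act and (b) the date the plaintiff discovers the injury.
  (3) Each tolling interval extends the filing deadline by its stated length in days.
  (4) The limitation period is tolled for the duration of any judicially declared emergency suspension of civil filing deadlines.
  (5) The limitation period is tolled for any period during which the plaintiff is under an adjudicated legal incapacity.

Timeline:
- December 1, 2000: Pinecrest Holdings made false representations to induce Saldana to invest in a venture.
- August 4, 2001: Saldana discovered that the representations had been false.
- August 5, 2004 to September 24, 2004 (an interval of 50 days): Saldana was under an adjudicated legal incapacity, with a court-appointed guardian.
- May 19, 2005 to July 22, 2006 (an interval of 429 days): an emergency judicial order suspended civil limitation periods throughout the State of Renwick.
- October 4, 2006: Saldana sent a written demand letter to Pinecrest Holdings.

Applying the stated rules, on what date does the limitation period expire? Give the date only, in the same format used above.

The claim accrued on August 4, 2001 — the later of the December 1, 2000 act and the August 4, 2001 discovery.
Adding the 4 years base period to August 4, 2001 gives a deadline of August 4, 2005, before any tolling.
The plaintiff's legal incapacity from August 5, 2004 to September 24, 2004 tolled the period for 50 days, extending the deadline to September 23, 2005.
The period was tolled for 429 days by the emergency suspension of filing deadlines (May 19, 2005 to July 22, 2006), pushing the deadline to November 26, 2006.
None of the other events listed affects the running of the period under the stated rules.

November 26, 2006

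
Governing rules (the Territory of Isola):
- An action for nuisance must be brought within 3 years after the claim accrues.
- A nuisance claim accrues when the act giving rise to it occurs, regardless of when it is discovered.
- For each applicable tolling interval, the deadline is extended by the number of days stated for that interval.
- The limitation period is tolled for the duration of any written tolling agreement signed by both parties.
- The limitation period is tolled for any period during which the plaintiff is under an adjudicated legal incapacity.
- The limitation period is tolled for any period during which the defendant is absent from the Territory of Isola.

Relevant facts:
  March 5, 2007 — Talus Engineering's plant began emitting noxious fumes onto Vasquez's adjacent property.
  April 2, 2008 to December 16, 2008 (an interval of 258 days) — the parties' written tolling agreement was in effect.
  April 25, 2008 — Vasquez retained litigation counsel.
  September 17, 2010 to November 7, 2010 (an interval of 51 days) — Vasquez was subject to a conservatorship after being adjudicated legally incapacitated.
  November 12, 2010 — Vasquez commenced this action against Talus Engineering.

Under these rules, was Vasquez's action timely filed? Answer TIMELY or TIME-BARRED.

The claim accrued on March 5, 2007, when the wrongful act occurred.
3 years from March 5, 2007 is March 5, 2010.
The written tolling agreement from April 2, 2008 to December 16, 2008 tolled the period for 258 days, extending the deadline to November 18, 2010.
The plaintiff's legal incapacity from September 17, 2010 to November 7, 2010 tolled the period for 51 days, extending the deadline to January 8, 2011.
None of the other events listed affects the running of the period under the stated rules.
Vasquez filed on November 12, 2010, before the January 8, 2011 deadline, so the action is timely.

TIMELY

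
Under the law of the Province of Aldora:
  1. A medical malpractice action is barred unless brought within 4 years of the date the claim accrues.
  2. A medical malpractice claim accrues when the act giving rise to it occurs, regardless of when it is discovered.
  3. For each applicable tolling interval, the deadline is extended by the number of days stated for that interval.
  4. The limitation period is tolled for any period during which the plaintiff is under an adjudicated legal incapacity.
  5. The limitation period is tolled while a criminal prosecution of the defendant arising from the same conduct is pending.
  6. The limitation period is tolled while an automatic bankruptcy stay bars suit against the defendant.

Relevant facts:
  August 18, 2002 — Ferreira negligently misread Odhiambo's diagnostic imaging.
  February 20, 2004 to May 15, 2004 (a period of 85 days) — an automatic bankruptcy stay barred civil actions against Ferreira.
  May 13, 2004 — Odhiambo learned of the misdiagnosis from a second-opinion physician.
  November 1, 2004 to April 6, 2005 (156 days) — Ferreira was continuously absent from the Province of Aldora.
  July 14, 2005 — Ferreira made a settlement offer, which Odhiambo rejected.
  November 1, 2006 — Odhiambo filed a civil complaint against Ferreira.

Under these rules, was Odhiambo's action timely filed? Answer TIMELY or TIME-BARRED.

TIMELY

Accrual is governed by the date of the act, so the period began to run on August 18, 2002; the later discovery on May 13, 2004 is irrelevant under the stated rule.
Adding the 4 years base period to August 18, 2002 gives a deadline of August 18, 2006, before any tolling.
Because the automatic bankruptcy stay ran from February 20, 2004 to May 15, 2004, the deadline is extended by 85 days to November 11, 2006.
The defendant's absence from the jurisdiction from November 1, 2004 to April 6, 2005 does not toll the period, because no stated rule makes the defendant's absence a tolling event.
None of the other events listed affects the running of the period under the stated rules.
Filing on November 1, 2006 beat the November 11, 2006 deadline — the action is timely.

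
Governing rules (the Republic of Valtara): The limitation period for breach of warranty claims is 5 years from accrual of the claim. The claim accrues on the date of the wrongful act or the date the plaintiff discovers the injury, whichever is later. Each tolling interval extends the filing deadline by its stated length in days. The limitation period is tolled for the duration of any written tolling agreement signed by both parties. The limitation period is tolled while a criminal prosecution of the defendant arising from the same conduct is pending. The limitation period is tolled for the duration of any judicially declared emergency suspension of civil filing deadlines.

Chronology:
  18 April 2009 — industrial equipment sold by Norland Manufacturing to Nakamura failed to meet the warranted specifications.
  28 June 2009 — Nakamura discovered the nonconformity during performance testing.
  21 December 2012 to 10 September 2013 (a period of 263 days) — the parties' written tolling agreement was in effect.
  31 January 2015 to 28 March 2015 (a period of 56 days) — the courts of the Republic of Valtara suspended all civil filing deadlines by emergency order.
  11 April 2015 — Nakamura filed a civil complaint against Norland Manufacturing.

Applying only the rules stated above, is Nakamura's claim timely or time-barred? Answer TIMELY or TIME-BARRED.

TIMELY

Taking the later of the act (18 April 2009) and discovery (28 June 2009), the claim accrued on 28 June 2009.
The untolled deadline — 5 years after 28 June 2009 — is 28 June 2014.
The written tolling agreement from 21 December 2012 to 10 September 2013 tolled the period for 263 days, extending the deadline to 18 March 2015.
Because the emergency suspension of filing deadlines ran from 31 January 2015 to 28 March 2015, the deadline is extended by 56 days to 13 May 2015.
Filing on 11 April 2015 beat the 13 May 2015 deadline — the action is timely.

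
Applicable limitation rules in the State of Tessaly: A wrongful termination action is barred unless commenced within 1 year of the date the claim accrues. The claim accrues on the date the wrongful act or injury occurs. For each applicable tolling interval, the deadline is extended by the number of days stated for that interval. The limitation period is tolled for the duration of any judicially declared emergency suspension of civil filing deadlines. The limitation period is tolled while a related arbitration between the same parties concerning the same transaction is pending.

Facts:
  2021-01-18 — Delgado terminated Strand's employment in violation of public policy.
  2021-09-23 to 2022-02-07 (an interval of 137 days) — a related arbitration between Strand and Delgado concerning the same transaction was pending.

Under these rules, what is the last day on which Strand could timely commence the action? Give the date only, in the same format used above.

2022-06-04

The limitation period began to run on 2021-01-18.
The untolled deadline — 1 year after 2021-01-18 — is 2022-01-18.
The pending related arbitration from 2021-09-23 to 2022-02-07 tolled the period for 137 days, extending the deadline to 2022-06-04.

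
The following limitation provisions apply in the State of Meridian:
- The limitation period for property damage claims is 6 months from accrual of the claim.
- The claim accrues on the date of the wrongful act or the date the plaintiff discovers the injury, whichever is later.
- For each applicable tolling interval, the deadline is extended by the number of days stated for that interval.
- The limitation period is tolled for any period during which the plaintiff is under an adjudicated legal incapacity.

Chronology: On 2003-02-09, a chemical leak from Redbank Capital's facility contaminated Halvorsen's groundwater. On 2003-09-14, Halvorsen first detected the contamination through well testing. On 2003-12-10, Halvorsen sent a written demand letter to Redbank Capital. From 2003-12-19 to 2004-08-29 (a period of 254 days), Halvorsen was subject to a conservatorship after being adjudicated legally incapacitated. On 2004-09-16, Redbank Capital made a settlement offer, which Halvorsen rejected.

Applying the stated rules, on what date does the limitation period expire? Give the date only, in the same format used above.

2004-11-23

Because discovery on 2003-09-14 post-dates the 2003-02-09 act, accrual under the later-of rule falls on 2003-09-14.
The untolled deadline — 6 months after 2003-09-14 — is 2004-03-14.
The plaintiff's legal incapacity from 2003-12-19 to 2004-08-29 tolled the period for 254 days, extending the deadline to 2004-11-23.
The other events in the timeline have no effect on the limitation period under the stated rules.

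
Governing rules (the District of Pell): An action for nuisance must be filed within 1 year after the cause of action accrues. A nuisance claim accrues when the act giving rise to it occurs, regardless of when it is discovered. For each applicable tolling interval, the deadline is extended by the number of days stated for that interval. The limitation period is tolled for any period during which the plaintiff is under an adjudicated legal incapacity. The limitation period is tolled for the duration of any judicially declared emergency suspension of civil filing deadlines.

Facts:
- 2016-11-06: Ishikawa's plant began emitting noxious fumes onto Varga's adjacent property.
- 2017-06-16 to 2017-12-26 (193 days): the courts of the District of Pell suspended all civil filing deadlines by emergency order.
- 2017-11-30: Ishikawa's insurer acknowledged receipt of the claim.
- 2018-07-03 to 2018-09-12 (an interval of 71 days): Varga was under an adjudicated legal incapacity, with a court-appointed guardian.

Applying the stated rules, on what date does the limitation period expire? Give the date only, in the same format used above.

The cause of action accrued on 2016-11-06, the date of the act.
1 year from 2016-11-06 is 2017-11-06.
The period was tolled for 193 days by the emergency suspension of filing deadlines (2017-06-16 to 2017-12-26), pushing the deadline to 2018-05-18.
The plaintiff's legal incapacity starting 2018-07-03 came too late — the period had run on 2018-05-18 — and so does not extend the deadline.
The other events in the timeline have no effect on the limitation period under the stated rules.

2018-05-18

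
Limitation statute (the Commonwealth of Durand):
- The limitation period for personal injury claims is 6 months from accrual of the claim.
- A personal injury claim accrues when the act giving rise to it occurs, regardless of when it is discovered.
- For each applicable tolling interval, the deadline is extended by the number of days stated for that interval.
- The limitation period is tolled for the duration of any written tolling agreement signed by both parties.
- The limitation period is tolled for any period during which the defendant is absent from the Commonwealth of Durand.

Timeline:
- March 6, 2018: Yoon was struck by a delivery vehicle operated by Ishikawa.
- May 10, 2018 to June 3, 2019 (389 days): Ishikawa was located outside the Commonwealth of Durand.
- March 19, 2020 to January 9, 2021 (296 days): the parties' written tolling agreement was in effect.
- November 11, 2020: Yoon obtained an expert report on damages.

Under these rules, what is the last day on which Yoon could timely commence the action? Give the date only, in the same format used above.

September 30, 2019

The claim accrued on March 6, 2018, when the wrongful act occurred.
The untolled deadline — 6 months after March 6, 2018 — is September 6, 2018.
The period was tolled for 389 days by the defendant's absence from the jurisdiction (May 10, 2018 to June 3, 2019), pushing the deadline to September 30, 2019.
By the time the written tolling agreement began on March 19, 2020, the limitation period had already expired on September 30, 2019; that interval cannot revive it.
Nothing else in the chronology tolls or restarts the period.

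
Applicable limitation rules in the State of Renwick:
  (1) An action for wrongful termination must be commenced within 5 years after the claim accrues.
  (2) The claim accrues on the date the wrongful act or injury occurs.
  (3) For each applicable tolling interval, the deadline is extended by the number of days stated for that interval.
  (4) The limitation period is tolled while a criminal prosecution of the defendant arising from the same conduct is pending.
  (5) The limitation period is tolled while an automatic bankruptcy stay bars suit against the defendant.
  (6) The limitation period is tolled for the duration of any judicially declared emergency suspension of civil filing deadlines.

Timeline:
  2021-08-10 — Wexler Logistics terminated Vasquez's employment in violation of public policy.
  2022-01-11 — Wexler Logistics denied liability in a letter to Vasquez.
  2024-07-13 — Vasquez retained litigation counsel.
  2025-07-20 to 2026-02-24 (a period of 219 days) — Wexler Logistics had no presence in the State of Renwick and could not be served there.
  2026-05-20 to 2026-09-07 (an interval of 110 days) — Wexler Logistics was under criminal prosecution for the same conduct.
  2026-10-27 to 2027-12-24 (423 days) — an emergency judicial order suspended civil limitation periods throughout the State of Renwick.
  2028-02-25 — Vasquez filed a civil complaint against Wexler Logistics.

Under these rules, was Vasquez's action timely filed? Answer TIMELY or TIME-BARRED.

The claim accrued on 2021-08-10, the date of the act.
Adding the 5 years base period to 2021-08-10 gives a deadline of 2026-08-10, before any tolling.
Because the pending criminal prosecution ran from 2026-05-20 to 2026-09-07, the deadline is extended by 110 days to 2026-11-28.
The period was tolled for 423 days by the emergency suspension of filing deadlines (2026-10-27 to 2027-12-24), pushing the deadline to 2028-01-25.
Although the defendant's absence ran from 2025-07-20 to 2026-02-24, the stated rules do not make that a tolling event, so it is disregarded.
None of the other events listed affects the running of the period under the stated rules.
Filing on 2028-02-25 missed the 2028-01-25 deadline — the action is time-barred.

TIME-BARRED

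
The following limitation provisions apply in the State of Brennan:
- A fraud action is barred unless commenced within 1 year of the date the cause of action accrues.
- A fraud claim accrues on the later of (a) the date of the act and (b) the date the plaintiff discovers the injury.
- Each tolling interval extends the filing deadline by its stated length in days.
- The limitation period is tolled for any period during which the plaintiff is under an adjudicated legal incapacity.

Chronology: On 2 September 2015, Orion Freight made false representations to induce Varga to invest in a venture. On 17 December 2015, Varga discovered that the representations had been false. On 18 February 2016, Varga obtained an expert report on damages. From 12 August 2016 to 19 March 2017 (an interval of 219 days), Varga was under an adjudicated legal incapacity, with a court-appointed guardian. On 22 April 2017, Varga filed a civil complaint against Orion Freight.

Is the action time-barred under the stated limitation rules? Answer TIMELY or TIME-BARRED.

Because discovery on 17 December 2015 post-dates the 2 September 2015 act, accrual under the later-of rule falls on 17 December 2015.
Adding the 1 year base period to 17 December 2015 gives a deadline of 17 December 2016, before any tolling.
Because the plaintiff's legal incapacity ran from 12 August 2016 to 19 March 2017, the deadline is extended by 219 days to 24 July 2017.
Nothing else in the chronology tolls or restarts the period.
Varga filed on 22 April 2017, before the 24 July 2017 deadline, so the action is timely.

TIMELY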